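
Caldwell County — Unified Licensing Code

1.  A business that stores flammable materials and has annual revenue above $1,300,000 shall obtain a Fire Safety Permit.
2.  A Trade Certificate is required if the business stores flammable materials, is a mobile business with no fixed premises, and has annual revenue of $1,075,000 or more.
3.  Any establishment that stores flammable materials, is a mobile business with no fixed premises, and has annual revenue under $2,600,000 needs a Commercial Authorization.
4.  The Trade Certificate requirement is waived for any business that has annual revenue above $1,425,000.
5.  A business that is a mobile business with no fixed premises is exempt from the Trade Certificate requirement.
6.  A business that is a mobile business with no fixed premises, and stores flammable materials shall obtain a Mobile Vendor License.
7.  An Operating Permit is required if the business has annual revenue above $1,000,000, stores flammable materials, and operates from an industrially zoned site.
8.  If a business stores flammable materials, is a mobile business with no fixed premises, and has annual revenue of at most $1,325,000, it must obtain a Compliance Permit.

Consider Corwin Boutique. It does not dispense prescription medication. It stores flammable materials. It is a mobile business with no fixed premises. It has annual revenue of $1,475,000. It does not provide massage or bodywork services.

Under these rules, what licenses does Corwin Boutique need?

1. stores flammable materials; revenue $1,475,000 > $1,300,000 → Fire Safety Permit required.
2. stores flammable materials; is a mobile business with no fixed premises; revenue $1,475,000 ≥ $1,075,000 → Trade Certificate required.
3. stores flammable materials; is a mobile business with no fixed premises; revenue $1,475,000 < $2,600,000 → Commercial Authorization required.
4. revenue $1,475,000 > $1,425,000 → exempt from Trade Certificate.
5. is a mobile business with no fixed premises → exempt from Trade Certificate.
6. is a mobile business with no fixed premises; stores flammable materials → Mobile Vendor License required.
7. revenue $1,475,000 > $1,000,000; stores flammable materials; is a mobile business with no fixed premises (not: operates from an industrially zoned site) → Operating Permit not required.
8. stores flammable materials; is a mobile business with no fixed premises; revenue $1,475,000 > $1,325,000 → Compliance Permit not required.

Commercial Authorization, Fire Safety Permit, Mobile Vendor License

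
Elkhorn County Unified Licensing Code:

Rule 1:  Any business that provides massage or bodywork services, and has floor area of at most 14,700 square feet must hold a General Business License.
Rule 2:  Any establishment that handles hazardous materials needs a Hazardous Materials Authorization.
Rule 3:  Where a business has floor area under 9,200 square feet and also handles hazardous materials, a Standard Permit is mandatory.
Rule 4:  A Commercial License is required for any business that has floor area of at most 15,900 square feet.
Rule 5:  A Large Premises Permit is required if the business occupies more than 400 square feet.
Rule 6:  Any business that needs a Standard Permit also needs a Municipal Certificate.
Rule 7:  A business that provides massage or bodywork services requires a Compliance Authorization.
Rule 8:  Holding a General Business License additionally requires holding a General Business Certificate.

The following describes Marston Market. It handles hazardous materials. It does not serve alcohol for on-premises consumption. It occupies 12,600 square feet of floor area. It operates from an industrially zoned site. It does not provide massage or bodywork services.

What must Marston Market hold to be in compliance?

Commercial License, Hazardous Materials Authorization, Large Premises Permit

Rule 1: does not provide massage or bodywork services; floor area 12,600 square feet ≤ 14,700 square feet → General Business License not required.
Rule 2: handles hazardous materials → Hazardous Materials Authorization required.
Rule 3: floor area 12,600 square feet ≥ 9,200 square feet; handles hazardous materials → Standard Permit not required.
Rule 4: floor area 12,600 square feet ≤ 15,900 square feet → Commercial License required.
Rule 5: floor area 12,600 square feet > 400 square feet → Large Premises Permit required.
Rule 6: Standard Permit is not required → no effect.
Rule 7: does not provide massage or bodywork services → Compliance Authorization not required.
Rule 8: General Business License is not required → no effect.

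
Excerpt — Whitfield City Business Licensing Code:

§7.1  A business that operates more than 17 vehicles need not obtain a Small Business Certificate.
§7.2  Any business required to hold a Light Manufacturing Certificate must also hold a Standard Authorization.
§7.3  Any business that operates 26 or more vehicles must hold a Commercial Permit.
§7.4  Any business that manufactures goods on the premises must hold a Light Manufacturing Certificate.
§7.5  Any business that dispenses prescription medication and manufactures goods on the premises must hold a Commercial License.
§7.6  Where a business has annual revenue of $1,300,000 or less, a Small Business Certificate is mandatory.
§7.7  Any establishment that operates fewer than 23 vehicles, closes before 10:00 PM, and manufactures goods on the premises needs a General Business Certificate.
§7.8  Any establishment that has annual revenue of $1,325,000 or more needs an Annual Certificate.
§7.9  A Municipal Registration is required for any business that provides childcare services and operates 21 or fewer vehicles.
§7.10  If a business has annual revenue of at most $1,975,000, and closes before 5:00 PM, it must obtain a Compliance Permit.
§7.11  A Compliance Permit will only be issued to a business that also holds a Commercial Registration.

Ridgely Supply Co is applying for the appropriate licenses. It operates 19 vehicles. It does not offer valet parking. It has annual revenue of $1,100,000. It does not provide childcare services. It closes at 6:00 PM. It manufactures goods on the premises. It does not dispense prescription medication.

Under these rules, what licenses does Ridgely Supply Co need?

General Business Certificate, Light Manufacturing Certificate, Standard Authorization

§7.1 vehicles 19 > 17 → exempt from Small Business Certificate.
§7.2 Light Manufacturing Certificate is required → Standard Authorization also required.
§7.3 vehicles 19 < 26 → Commercial Permit not required.
§7.4 manufactures goods on the premises → Light Manufacturing Certificate required.
§7.5 does not dispense prescription medication; manufactures goods on the premises → Commercial License not required.
§7.6 revenue $1,100,000 ≤ $1,300,000 → Small Business Certificate required.
§7.7 vehicles 19 < 23; closes 6:00 PM, at/before 10:00 PM; manufactures goods on the premises → General Business Certificate required.
§7.8 revenue $1,100,000 < $1,325,000 → Annual Certificate not required.
§7.9 does not provide childcare services; vehicles 19 ≤ 21 → Municipal Registration not required.
§7.10 revenue $1,100,000 ≤ $1,975,000; closes 6:00 PM, after 5:00 PM → Compliance Permit not required.
§7.11 Compliance Permit is not required → no effect.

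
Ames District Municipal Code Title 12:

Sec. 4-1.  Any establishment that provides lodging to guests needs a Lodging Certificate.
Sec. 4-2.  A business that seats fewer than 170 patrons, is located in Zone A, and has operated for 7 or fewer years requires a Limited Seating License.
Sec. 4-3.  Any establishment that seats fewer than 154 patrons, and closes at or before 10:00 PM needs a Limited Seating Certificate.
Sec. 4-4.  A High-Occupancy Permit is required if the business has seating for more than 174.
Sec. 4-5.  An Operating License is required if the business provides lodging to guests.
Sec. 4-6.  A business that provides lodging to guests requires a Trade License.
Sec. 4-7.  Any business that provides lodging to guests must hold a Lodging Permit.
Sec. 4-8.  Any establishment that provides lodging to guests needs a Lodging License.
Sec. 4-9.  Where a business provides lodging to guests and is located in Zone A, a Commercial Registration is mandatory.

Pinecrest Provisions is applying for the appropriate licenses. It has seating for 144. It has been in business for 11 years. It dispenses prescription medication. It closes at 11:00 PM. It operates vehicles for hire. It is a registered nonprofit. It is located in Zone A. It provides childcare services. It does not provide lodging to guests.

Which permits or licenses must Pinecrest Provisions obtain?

None

Sec. 4-1. does not provide lodging to guests → Lodging Certificate not required.
Sec. 4-2. seating 144 < 170; is located in Zone A; years in business 11 > 7 → Limited Seating License not required.
Sec. 4-3. seating 144 < 154; closes 11:00 PM, after 10:00 PM → Limited Seating Certificate not required.
Sec. 4-4. seating 144 ≤ 174 → High-Occupancy Permit not required.
Sec. 4-5. does not provide lodging to guests → Operating License not required.
Sec. 4-6. does not provide lodging to guests → Trade License not required.
Sec. 4-7. does not provide lodging to guests → Lodging Permit not required.
Sec. 4-8. does not provide lodging to guests → Lodging License not required.
Sec. 4-9. does not provide lodging to guests; is located in Zone A → Commercial Registration not required.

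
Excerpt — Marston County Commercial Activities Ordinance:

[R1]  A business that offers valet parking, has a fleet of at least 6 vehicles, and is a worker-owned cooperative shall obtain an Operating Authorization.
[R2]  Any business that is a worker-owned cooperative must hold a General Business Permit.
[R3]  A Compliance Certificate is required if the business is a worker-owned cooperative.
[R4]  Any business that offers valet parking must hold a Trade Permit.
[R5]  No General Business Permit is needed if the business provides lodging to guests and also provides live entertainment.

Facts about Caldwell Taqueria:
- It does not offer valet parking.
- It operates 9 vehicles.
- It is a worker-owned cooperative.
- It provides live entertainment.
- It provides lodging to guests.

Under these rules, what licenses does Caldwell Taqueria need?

[R1] does not offer valet parking; vehicles 9 ≥ 6; is a worker-owned cooperative → Operating Authorization not required.
[R2] is a worker-owned cooperative → General Business Permit required.
[R3] is a worker-owned cooperative → Compliance Certificate required.
[R4] does not offer valet parking → Trade Permit not required.
[R5] provides lodging to guests; provides live entertainment → exempt from General Business Permit.

Compliance Certificate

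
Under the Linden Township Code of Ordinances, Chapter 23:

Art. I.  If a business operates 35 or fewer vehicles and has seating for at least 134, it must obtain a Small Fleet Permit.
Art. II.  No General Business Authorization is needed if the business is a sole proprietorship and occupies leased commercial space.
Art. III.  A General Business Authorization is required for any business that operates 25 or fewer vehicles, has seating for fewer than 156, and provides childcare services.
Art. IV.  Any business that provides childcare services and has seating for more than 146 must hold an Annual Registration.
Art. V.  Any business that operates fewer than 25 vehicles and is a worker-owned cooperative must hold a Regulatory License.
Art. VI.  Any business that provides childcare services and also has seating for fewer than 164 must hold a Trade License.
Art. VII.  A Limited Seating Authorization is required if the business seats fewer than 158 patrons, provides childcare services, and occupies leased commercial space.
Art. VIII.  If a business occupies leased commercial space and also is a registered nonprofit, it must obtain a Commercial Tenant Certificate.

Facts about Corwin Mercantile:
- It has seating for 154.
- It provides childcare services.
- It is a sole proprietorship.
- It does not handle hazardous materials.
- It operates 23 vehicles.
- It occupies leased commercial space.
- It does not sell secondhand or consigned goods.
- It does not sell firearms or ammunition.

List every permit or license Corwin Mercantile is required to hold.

Art. I. vehicles 23 ≤ 35; seating 154 ≥ 134 → Small Fleet Permit required.
Art. II. is a sole proprietorship; occupies leased commercial space → exempt from General Business Authorization.
Art. III. vehicles 23 ≤ 25; seating 154 < 156; provides childcare services → General Business Authorization required.
Art. IV. provides childcare services; seating 154 > 146 → Annual Registration required.
Art. V. vehicles 23 < 25; is a sole proprietorship (not: is a worker-owned cooperative) → Regulatory License not required.
Art. VI. provides childcare services; seating 154 < 164 → Trade License required.
Art. VII. seating 154 < 158; provides childcare services; occupies leased commercial space → Limited Seating Authorization required.
Art. VIII. occupies leased commercial space; is a sole proprietorship (not: is a registered nonprofit) → Commercial Tenant Certificate not required.

Annual Registration, Limited Seating Authorization, Small Fleet Permit, Trade License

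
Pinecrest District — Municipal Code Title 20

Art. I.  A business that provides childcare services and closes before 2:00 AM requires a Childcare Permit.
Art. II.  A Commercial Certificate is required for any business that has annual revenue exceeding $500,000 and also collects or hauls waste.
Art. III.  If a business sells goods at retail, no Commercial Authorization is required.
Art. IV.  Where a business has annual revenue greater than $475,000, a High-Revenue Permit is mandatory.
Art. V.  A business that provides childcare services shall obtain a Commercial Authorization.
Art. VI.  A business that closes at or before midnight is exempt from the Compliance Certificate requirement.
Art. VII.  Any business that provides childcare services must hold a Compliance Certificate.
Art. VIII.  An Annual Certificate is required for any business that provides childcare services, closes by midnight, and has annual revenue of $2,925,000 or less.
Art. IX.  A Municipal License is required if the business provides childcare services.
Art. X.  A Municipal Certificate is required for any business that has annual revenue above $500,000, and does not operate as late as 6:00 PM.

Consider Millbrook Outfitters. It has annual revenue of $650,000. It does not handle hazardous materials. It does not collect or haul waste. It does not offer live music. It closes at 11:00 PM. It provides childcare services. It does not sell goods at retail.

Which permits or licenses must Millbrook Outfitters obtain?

Art. I. provides childcare services; closes 11:00 PM, at/before 2:00 AM → Childcare Permit required.
Art. II. revenue $650,000 > $500,000; does not collect or haul waste → Commercial Certificate not required.
Art. III. does not sell goods at retail → Commercial Authorization exemption does not apply.
Art. IV. revenue $650,000 > $475,000 → High-Revenue Permit required.
Art. V. provides childcare services → Commercial Authorization required.
Art. VI. closes 11:00 PM, at/before midnight → exempt from Compliance Certificate.
Art. VII. provides childcare services → Compliance Certificate required.
Art. VIII. provides childcare services; closes 11:00 PM, at/before midnight; revenue $650,000 ≤ $2,925,000 → Annual Certificate required.
Art. IX. provides childcare services → Municipal License required.
Art. X. revenue $650,000 > $500,000; closes 11:00 PM, after 6:00 PM → Municipal Certificate not required.

Annual Certificate, Childcare Permit, Commercial Authorization, High-Revenue Permit, Municipal License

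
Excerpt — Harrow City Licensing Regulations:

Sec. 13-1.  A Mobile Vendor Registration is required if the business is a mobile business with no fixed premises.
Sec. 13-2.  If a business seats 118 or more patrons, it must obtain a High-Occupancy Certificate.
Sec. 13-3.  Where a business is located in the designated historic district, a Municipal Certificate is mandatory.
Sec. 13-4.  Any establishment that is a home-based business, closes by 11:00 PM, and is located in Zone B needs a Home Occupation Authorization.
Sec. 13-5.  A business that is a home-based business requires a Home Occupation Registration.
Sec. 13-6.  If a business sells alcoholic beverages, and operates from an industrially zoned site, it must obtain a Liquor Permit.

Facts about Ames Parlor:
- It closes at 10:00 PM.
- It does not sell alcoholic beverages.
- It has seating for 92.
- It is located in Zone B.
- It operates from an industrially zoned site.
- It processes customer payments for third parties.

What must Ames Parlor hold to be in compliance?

Sec. 13-1. operates from an industrially zoned site (not: is a mobile business with no fixed premises) → Mobile Vendor Registration not required.
Sec. 13-2. seating 92 < 118 → High-Occupancy Certificate not required.
Sec. 13-3. is located in Zone B (not: is located in the designated historic district) → Municipal Certificate not required.
Sec. 13-4. operates from an industrially zoned site (not: is a home-based business); closes 10:00 PM, at/before 11:00 PM; is located in Zone B → Home Occupation Authorization not required.
Sec. 13-5. operates from an industrially zoned site (not: is a home-based business) → Home Occupation Registration not required.
Sec. 13-6. does not sell alcoholic beverages; operates from an industrially zoned site → Liquor Permit not required.

None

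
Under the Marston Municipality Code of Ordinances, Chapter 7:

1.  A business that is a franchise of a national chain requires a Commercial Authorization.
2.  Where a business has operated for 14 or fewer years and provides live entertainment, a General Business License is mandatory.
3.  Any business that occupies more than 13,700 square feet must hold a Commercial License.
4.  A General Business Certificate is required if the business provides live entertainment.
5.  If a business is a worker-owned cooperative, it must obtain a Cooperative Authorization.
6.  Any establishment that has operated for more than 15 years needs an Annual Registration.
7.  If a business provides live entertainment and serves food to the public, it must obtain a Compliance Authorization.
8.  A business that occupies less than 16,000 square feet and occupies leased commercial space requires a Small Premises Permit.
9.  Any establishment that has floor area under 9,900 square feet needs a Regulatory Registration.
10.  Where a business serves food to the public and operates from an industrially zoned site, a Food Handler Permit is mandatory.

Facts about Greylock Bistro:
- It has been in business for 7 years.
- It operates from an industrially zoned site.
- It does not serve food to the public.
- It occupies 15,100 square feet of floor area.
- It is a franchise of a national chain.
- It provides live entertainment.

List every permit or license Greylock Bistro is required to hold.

Commercial Authorization, Commercial License, General Business Certificate, General Business License

1. is a franchise of a national chain → Commercial Authorization required.
2. years in business 7 ≤ 14; provides live entertainment → General Business License required.
3. floor area 15,100 square feet > 13,700 square feet → Commercial License required.
4. provides live entertainment → General Business Certificate required.
5. is a franchise of a national chain (not: is a worker-owned cooperative) → Cooperative Authorization not required.
6. years in business 7 ≤ 15 → Annual Registration not required.
7. provides live entertainment; does not serve food to the public → Compliance Authorization not required.
8. floor area 15,100 square feet < 16,000 square feet; operates from an industrially zoned site (not: occupies leased commercial space) → Small Premises Permit not required.
9. floor area 15,100 square feet ≥ 9,900 square feet → Regulatory Registration not required.
10. does not serve food to the public; operates from an industrially zoned site → Food Handler Permit not required.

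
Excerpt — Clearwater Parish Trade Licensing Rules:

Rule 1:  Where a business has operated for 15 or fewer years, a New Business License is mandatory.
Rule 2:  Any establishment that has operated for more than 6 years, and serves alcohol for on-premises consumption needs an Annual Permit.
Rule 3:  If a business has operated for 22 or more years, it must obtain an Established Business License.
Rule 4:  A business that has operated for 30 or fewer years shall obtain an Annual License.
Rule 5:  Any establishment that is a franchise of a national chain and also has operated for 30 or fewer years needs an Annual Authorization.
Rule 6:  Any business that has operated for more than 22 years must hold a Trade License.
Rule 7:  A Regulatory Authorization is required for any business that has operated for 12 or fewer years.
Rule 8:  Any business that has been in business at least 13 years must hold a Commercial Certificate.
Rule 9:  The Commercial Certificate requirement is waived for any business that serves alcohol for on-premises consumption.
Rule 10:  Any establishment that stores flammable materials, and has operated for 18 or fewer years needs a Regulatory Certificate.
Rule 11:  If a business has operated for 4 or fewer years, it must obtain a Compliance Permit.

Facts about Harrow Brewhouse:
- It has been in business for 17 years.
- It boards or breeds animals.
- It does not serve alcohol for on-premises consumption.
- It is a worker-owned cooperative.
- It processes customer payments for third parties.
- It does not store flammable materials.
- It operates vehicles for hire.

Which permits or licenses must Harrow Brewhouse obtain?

Annual License, Commercial Certificate

Rule 1: years in business 17 > 15 → New Business License not required.
Rule 2: years in business 17 > 6; does not serve alcohol for on-premises consumption → Annual Permit not required.
Rule 3: years in business 17 < 22 → Established Business License not required.
Rule 4: years in business 17 ≤ 30 → Annual License required.
Rule 5: is a worker-owned cooperative (not: is a franchise of a national chain); years in business 17 ≤ 30 → Annual Authorization not required.
Rule 6: years in business 17 ≤ 22 → Trade License not required.
Rule 7: years in business 17 > 12 → Regulatory Authorization not required.
Rule 8: years in business 17 ≥ 13 → Commercial Certificate required.
Rule 9: does not serve alcohol for on-premises consumption → Commercial Certificate exemption does not apply.
Rule 10: does not store flammable materials; years in business 17 ≤ 18 → Regulatory Certificate not required.
Rule 11: years in business 17 > 4 → Compliance Permit not required.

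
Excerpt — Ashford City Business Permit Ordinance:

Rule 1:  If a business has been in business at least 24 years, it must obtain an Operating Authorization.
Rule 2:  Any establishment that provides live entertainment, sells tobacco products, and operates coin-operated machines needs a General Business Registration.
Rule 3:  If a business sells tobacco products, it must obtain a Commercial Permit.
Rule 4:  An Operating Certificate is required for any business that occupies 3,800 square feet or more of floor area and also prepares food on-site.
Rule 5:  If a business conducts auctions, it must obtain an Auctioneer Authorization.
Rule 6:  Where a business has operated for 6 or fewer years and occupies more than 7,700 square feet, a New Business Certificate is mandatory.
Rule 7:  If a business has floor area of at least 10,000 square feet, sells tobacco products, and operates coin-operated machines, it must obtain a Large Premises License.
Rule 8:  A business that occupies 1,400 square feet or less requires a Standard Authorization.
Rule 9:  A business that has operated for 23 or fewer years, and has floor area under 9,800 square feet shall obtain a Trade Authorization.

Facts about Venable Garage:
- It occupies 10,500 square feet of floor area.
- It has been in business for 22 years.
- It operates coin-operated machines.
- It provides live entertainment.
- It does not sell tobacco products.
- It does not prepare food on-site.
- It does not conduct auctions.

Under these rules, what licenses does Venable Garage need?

Rule 1: years in business 22 < 24 → Operating Authorization not required.
Rule 2: provides live entertainment; does not sell tobacco products; operates coin-operated machines → General Business Registration not required.
Rule 3: does not sell tobacco products → Commercial Permit not required.
Rule 4: floor area 10,500 square feet ≥ 3,800 square feet; does not prepare food on-site → Operating Certificate not required.
Rule 5: does not conduct auctions → Auctioneer Authorization not required.
Rule 6: years in business 22 > 6; floor area 10,500 square feet > 7,700 square feet → New Business Certificate not required.
Rule 7: floor area 10,500 square feet ≥ 10,000 square feet; does not sell tobacco products; operates coin-operated machines → Large Premises License not required.
Rule 8: floor area 10,500 square feet > 1,400 square feet → Standard Authorization not required.
Rule 9: years in business 22 ≤ 23; floor area 10,500 square feet ≥ 9,800 square feet → Trade Authorization not required.

None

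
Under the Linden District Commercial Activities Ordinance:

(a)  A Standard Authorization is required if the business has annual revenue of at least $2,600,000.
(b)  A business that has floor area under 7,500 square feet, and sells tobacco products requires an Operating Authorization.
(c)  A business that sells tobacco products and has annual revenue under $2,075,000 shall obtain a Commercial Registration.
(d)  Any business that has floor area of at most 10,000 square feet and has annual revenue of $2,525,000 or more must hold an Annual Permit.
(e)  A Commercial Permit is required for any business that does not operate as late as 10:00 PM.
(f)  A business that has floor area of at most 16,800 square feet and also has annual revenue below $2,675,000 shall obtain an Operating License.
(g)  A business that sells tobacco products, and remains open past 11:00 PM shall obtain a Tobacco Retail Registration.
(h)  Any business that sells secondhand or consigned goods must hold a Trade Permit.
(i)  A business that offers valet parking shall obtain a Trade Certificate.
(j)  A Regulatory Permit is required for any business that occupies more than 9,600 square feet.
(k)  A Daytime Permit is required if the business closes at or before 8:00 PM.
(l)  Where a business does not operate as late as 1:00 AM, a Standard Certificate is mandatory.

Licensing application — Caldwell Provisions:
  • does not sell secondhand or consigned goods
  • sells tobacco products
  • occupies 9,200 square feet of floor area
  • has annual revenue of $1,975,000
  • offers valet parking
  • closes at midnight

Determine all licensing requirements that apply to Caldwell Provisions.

Commercial Registration, Operating License, Standard Certificate, Tobacco Retail Registration, Trade Certificate

(a) revenue $1,975,000 < $2,600,000 → Standard Authorization not required.
(b) floor area 9,200 square feet ≥ 7,500 square feet; sells tobacco products → Operating Authorization not required.
(c) sells tobacco products; revenue $1,975,000 < $2,075,000 → Commercial Registration required.
(d) floor area 9,200 square feet ≤ 10,000 square feet; revenue $1,975,000 < $2,525,000 → Annual Permit not required.
(e) closes midnight, after 10:00 PM → Commercial Permit not required.
(f) floor area 9,200 square feet ≤ 16,800 square feet; revenue $1,975,000 < $2,675,000 → Operating License required.
(g) sells tobacco products; closes midnight, after 11:00 PM → Tobacco Retail Registration required.
(h) does not sell secondhand or consigned goods → Trade Permit not required.
(i) offers valet parking → Trade Certificate required.
(j) floor area 9,200 square feet ≤ 9,600 square feet → Regulatory Permit not required.
(k) closes midnight, after 8:00 PM → Daytime Permit not required.
(l) closes midnight, at/before 1:00 AM → Standard Certificate required.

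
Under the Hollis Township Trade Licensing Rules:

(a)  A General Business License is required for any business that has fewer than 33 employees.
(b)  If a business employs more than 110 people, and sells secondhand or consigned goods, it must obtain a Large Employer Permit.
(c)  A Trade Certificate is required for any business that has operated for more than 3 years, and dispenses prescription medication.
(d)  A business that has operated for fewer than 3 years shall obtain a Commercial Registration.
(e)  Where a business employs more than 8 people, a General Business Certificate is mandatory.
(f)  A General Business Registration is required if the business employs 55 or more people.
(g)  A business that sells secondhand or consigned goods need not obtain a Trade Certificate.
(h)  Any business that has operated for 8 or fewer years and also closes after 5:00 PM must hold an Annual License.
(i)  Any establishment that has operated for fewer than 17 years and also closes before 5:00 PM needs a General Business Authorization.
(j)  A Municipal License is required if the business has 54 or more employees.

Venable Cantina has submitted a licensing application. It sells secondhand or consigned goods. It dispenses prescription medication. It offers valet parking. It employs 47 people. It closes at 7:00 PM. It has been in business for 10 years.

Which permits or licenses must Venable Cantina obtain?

(a) employees 47 ≥ 33 → General Business License not required.
(b) employees 47 ≤ 110; sells secondhand or consigned goods → Large Employer Permit not required.
(c) years in business 10 > 3; dispenses prescription medication → Trade Certificate required.
(d) years in business 10 ≥ 3 → Commercial Registration not required.
(e) employees 47 > 8 → General Business Certificate required.
(f) employees 47 < 55 → General Business Registration not required.
(g) sells secondhand or consigned goods → exempt from Trade Certificate.
(h) years in business 10 > 8; closes 7:00 PM, after 5:00 PM → Annual License not required.
(i) years in business 10 < 17; closes 7:00 PM, after 5:00 PM → General Business Authorization not required.
(j) employees 47 < 54 → Municipal License not required.

General Business Certificate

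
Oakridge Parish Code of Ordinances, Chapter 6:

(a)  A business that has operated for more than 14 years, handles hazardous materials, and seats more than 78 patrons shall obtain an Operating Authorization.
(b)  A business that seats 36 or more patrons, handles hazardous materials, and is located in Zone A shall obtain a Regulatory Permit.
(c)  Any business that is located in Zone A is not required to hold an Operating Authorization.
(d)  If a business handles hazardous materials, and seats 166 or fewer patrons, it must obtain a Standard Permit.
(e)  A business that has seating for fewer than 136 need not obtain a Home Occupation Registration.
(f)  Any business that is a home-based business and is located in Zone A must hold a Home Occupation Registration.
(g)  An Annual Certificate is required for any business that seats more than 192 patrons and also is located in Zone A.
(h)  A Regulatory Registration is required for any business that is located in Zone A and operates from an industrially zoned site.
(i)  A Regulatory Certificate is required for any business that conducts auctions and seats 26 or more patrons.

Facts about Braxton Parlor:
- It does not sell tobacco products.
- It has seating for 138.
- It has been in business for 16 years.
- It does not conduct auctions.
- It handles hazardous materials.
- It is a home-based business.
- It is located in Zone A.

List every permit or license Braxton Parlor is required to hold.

(a) years in business 16 > 14; handles hazardous materials; seating 138 > 78 → Operating Authorization required.
(b) seating 138 ≥ 36; handles hazardous materials; is located in Zone A → Regulatory Permit required.
(c) is located in Zone A → exempt from Operating Authorization.
(d) handles hazardous materials; seating 138 ≤ 166 → Standard Permit required.
(e) seating 138 ≥ 136 → Home Occupation Registration exemption does not apply.
(f) is a home-based business; is located in Zone A → Home Occupation Registration required.
(g) seating 138 ≤ 192; is located in Zone A → Annual Certificate not required.
(h) is located in Zone A; is a home-based business (not: operates from an industrially zoned site) → Regulatory Registration not required.
(i) does not conduct auctions; seating 138 ≥ 26 → Regulatory Certificate not required.

Home Occupation Registration, Regulatory Permit, Standard Permit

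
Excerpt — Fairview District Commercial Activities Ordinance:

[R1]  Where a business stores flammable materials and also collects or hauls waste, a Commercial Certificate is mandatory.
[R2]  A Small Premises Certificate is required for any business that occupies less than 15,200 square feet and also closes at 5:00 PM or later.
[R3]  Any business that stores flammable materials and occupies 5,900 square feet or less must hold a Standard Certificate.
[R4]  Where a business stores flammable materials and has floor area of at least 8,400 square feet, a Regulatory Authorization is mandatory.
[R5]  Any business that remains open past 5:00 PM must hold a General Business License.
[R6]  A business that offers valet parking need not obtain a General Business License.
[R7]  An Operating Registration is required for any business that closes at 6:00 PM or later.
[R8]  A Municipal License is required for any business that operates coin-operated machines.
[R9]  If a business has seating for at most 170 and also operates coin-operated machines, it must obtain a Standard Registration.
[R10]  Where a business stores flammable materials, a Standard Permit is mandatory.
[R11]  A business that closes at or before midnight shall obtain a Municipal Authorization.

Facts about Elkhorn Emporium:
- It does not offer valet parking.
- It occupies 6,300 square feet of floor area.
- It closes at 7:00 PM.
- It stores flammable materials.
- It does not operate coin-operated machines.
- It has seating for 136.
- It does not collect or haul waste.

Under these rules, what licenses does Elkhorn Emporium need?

[R1] stores flammable materials; does not collect or haul waste → Commercial Certificate not required.
[R2] floor area 6,300 square feet < 15,200 square feet; closes 7:00 PM, after 5:00 PM → Small Premises Certificate required.
[R3] stores flammable materials; floor area 6,300 square feet > 5,900 square feet → Standard Certificate not required.
[R4] stores flammable materials; floor area 6,300 square feet < 8,400 square feet → Regulatory Authorization not required.
[R5] closes 7:00 PM, after 5:00 PM → General Business License required.
[R6] does not offer valet parking → General Business License exemption does not apply.
[R7] closes 7:00 PM, after 6:00 PM → Operating Registration required.
[R8] does not operate coin-operated machines → Municipal License not required.
[R9] seating 136 ≤ 170; does not operate coin-operated machines → Standard Registration not required.
[R10] stores flammable materials → Standard Permit required.
[R11] closes 7:00 PM, at/before midnight → Municipal Authorization required.

General Business License, Municipal Authorization, Operating Registration, Small Premises Certificate, Standard Permit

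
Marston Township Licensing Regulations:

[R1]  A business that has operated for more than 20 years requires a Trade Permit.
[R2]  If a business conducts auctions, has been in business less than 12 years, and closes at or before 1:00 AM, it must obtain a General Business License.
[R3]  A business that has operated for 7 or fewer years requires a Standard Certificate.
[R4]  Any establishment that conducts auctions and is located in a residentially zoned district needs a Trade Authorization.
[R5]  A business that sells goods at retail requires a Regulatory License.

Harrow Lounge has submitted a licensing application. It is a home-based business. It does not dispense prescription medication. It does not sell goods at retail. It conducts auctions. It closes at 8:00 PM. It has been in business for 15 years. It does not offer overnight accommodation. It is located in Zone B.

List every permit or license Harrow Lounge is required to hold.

[R1] years in business 15 ≤ 20 → Trade Permit not required.
[R2] conducts auctions; years in business 15 ≥ 12; closes 8:00 PM, at/before 1:00 AM → General Business License not required.
[R3] years in business 15 > 7 → Standard Certificate not required.
[R4] conducts auctions; is located in Zone B (not: is located in a residentially zoned district) → Trade Authorization not required.
[R5] does not sell goods at retail → Regulatory License not required.

None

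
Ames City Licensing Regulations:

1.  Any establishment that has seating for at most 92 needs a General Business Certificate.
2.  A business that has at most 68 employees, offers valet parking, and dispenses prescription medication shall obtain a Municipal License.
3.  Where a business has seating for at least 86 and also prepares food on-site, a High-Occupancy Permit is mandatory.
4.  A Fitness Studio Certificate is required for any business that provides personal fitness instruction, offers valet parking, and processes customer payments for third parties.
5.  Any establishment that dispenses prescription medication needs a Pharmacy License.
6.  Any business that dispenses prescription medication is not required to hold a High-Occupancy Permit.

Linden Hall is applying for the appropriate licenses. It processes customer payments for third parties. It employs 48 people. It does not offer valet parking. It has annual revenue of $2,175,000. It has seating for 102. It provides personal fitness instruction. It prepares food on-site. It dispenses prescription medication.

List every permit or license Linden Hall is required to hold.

Pharmacy License

1. seating 102 > 92 → General Business Certificate not required.
2. employees 48 ≤ 68; does not offer valet parking; dispenses prescription medication → Municipal License not required.
3. seating 102 ≥ 86; prepares food on-site → High-Occupancy Permit required.
4. provides personal fitness instruction; does not offer valet parking; processes customer payments for third parties → Fitness Studio Certificate not required.
5. dispenses prescription medication → Pharmacy License required.
6. dispenses prescription medication → exempt from High-Occupancy Permit.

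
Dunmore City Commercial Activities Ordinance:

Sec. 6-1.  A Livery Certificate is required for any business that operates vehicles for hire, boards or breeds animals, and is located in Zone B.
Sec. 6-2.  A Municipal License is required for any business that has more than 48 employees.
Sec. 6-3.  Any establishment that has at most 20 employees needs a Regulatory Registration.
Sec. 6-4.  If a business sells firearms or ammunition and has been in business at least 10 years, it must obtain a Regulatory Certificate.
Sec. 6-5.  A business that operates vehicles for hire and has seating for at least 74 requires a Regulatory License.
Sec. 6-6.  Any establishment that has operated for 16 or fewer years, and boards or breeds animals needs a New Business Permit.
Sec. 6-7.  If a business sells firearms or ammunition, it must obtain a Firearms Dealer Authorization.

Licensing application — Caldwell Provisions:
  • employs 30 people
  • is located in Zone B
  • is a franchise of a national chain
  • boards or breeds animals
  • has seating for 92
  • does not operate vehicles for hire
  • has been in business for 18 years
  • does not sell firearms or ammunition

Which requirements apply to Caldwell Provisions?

None

Sec. 6-1. does not operate vehicles for hire; boards or breeds animals; is located in Zone B → Livery Certificate not required.
Sec. 6-2. employees 30 ≤ 48 → Municipal License not required.
Sec. 6-3. employees 30 > 20 → Regulatory Registration not required.
Sec. 6-4. does not sell firearms or ammunition; years in business 18 ≥ 10 → Regulatory Certificate not required.
Sec. 6-5. does not operate vehicles for hire; seating 92 ≥ 74 → Regulatory License not required.
Sec. 6-6. years in business 18 > 16; boards or breeds animals → New Business Permit not required.
Sec. 6-7. does not sell firearms or ammunition → Firearms Dealer Authorization not required.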